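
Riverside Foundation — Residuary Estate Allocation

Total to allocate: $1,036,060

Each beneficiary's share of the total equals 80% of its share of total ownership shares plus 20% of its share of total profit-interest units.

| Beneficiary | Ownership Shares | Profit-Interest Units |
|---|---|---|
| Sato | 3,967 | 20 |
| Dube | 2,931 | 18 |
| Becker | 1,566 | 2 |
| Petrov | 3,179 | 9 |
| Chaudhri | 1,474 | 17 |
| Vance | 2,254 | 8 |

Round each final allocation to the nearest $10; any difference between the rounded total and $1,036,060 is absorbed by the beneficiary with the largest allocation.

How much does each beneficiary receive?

Sato: $269,920; Dube: $208,450; Becker: $90,040; Petrov: $196,620; Chaudhri: $127,090; Vance: $143,940

Totals — ownership shares 15,371, profit-interest units 74.
Composite weights (80% ownership shares + 20% profit-interest units): Sato 0.2605; Dube 0.2012; Becker 0.0869; Petrov 0.1898; Chaudhri 0.1227; Vance 0.1389.
Raw shares: Sato 269,915.16; Dube 208,450.77; Becker 90,043.49; Petrov 196,622.17; Chaudhri 127,085.03; Vance 143,943.38.
At nearest $10: Sato $269,920; Dube $208,450; Becker $90,040; Petrov $196,620; Chaudhri $127,090; Vance $143,940. Sum = $1,036,060.
Sum already equals the total — no adjustment.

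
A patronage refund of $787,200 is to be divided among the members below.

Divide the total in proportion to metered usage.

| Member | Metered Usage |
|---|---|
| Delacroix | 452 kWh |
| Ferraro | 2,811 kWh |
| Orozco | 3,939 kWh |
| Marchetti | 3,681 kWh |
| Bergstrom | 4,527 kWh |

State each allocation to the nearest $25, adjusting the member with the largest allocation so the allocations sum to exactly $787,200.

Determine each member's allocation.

Metered usage total: 15,410.
Raw shares: Delacroix 452/15,410 × $787,200 = 23,089.84; Ferraro 2,811/15,410 × $787,200 = 143,596.31; Orozco 3,939/15,410 × $787,200 = 201,218.74; Marchetti 3,681/15,410 × $787,200 = 188,039.14; Bergstrom 4,527/15,410 × $787,200 = 231,255.96.
After rounding ($25): Delacroix $23,100; Ferraro $143,600; Orozco $201,225; Marchetti $188,050; Bergstrom $231,250. Sum = $787,225.
Difference $787,200 − $787,225 = −$25 applied to largest allocation (Bergstrom): Bergstrom becomes $231,225.

Delacroix: $23,100 · Ferraro: $143,600 · Orozco: $201,225 · Marchetti: $188,050 · Bergstrom: $231,225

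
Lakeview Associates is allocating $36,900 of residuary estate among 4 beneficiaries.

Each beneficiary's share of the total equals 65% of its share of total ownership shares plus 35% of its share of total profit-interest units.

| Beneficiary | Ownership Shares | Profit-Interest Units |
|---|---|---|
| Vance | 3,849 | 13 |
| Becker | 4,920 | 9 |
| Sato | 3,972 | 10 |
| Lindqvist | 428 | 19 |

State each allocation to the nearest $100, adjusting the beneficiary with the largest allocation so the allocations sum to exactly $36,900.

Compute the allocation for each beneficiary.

Totals — ownership shares 13,169, profit-interest units 51.
Composite weights (65% ownership shares + 35% profit-interest units): Vance 0.2792; Becker 0.3046; Sato 0.2647; Lindqvist 0.1515.
Pro-rata amounts: Vance 10,302.33; Becker 11,240.03; Sato 9,766.65; Lindqvist 5,591.00.
Rounded to nearest $100: Vance $10,300; Becker $11,200; Sato $9,800; Lindqvist $5,600. Sum = $36,900.
No rounding difference to absorb.

Vance: $10,300 | Becker: $11,200 | Sato: $9,800 | Lindqvist: $5,600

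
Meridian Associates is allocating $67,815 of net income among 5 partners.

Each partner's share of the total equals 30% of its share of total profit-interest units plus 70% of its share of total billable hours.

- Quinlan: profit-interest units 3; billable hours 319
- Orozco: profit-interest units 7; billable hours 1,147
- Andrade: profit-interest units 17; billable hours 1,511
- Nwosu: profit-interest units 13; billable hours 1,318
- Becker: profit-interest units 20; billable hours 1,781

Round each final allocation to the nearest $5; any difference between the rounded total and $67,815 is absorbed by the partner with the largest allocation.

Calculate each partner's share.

Quinlan: $3,510; Orozco: $11,335; Andrade: $17,570; Nwosu: $14,705; Becker: $20,695

Profit-interest units total 60; billable hours total 6,076.
Combined weights (30% profit-interest units + 70% billable hours): Quinlan 0.0518; Orozco 0.1671; Andrade 0.2591; Nwosu 0.2168; Becker 0.3052.
Proportional shares: Quinlan 3,509.50; Orozco 11,334.79; Andrade 17,569.40; Nwosu 14,705.23; Becker 20,696.08.
After rounding ($5): Quinlan $3,510; Orozco $11,335; Andrade $17,570; Nwosu $14,705; Becker $20,695. Sum = $67,815.
Rounded total matches; no reconciliation needed.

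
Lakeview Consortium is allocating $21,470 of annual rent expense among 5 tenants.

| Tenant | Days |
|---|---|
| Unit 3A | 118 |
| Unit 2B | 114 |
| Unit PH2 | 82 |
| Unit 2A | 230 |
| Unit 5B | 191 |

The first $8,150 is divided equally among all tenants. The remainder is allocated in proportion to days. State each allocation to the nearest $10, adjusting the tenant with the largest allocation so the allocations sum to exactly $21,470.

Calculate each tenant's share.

Unit 3A: $3,770 | Unit 2B: $3,700 | Unit PH2: $3,120 | Unit 2A: $5,790 | Unit 5B: $5,090

$8,150 shared equally gives $1,630 per tenant.
Remainder $13,320 by days (total 735): Unit 3A 2,138.45 → $2,140; Unit 2B 2,065.96 → $2,070; Unit PH2 1,486.04 → $1,490; Unit 2A 4,168.16 → $4,170; Unit 5B 3,461.39 → $3,460.
Rounding difference −$10 on remainder applied to Unit 2A.
Totals: Unit 3A $1,630 + $2,140 = $3,770; Unit 2B $1,630 + $2,070 = $3,700; Unit PH2 $1,630 + $1,490 = $3,120; Unit 2A $1,630 + $4,160 = $5,790; Unit 5B $1,630 + $3,460 = $5,090.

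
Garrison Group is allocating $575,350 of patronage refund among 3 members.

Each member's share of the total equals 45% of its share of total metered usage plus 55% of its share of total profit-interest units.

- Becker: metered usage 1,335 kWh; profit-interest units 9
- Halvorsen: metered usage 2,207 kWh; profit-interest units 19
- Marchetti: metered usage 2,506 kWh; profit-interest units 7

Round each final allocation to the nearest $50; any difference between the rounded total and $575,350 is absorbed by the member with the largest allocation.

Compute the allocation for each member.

Totals — metered usage 6,048, profit-interest units 35.
Combined weights (45% metered usage + 55% profit-interest units): Becker 0.2408; Halvorsen 0.4628; Marchetti 0.2965.
Raw shares: Becker 138,520.65; Halvorsen 266,262.05; Marchetti 170,567.30.
At nearest $50: Becker $138,500; Halvorsen $266,250; Marchetti $170,550. Sum = $575,300.
Difference $575,350 − $575,300 = +$50 applied to largest allocation (Halvorsen): Halvorsen becomes $266,300.

Becker: $138,500; Halvorsen: $266,300; Marchetti: $170,550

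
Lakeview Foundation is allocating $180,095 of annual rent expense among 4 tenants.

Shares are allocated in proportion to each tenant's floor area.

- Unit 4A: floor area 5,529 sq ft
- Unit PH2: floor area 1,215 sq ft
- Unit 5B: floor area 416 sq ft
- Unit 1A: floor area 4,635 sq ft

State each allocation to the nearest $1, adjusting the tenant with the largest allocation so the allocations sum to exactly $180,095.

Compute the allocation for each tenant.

Sum of floor area: 11,795.
Unrounded shares: Unit 4A 5,529/11,795 × $180,095 = 84,420.96; Unit PH2 1,215/11,795 × $180,095 = 18,551.54; Unit 5B 416/11,795 × $180,095 = 6,351.80; Unit 1A 4,635/11,795 × $180,095 = 70,770.69.
At nearest $1: Unit 4A $84,421; Unit PH2 $18,552; Unit 5B $6,352; Unit 1A $70,771. Sum = $180,096.
Difference $180,095 − $180,096 = −$1 applied to largest allocation (Unit 4A): Unit 4A becomes $84,420.

Unit 4A: $84,420; Unit PH2: $18,552; Unit 5B: $6,352; Unit 1A: $70,771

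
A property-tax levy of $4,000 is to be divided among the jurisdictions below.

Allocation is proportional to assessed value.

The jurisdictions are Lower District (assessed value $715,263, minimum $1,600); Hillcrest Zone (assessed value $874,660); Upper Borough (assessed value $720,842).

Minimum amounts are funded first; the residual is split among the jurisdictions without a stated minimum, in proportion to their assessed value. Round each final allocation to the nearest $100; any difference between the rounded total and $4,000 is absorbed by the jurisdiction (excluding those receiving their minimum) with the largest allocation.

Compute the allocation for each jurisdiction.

Fund the minimums — Lower District $1,600. Balance $2,400.
Balance split over remaining assessed value 1,595,502: Hillcrest Zone 1,315.69 → $1,300; Upper Borough 1,084.31 → $1,100.

Lower District: $1,600 | Hillcrest Zone: $1,300 | Upper Borough: $1,100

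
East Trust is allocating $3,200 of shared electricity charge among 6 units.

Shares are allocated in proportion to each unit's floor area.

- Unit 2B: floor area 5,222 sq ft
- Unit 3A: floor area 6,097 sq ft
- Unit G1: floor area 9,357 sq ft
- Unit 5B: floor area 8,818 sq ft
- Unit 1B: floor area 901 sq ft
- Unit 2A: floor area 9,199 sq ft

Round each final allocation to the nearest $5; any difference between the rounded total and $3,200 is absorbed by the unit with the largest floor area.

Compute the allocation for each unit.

Sum of floor area: 39,594.
Unrounded shares: Unit 2B 5,222/39,594 × $3,200 = 422.04; Unit 3A 6,097/39,594 × $3,200 = 492.76; Unit G1 9,357/39,594 × $3,200 = 756.24; Unit 5B 8,818/39,594 × $3,200 = 712.67; Unit 1B 901/39,594 × $3,200 = 72.82; Unit 2A 9,199/39,594 × $3,200 = 743.47.
At nearest $5: Unit 2B $420; Unit 3A $495; Unit G1 $755; Unit 5B $715; Unit 1B $75; Unit 2A $745. Sum = $3,205.
Difference $3,200 − $3,205 = −$5 applied to largest floor area (Unit G1): Unit G1 becomes $750.

Unit 2B: $420; Unit 3A: $495; Unit G1: $750; Unit 5B: $715; Unit 1B: $75; Unit 2A: $745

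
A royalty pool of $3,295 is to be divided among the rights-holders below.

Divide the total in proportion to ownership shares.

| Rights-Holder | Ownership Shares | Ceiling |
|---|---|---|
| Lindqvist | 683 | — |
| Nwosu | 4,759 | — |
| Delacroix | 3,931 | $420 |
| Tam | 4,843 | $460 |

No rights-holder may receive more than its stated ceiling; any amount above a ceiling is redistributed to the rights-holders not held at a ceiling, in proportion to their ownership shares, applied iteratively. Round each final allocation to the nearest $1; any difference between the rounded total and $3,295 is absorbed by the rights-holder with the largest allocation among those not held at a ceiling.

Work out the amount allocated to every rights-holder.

Lindqvist: $303 · Nwosu: $2,112 · Delacroix: $420 · Tam: $460

Ownership shares total: 14,216.
Pro-rata shares before constraints: Lindqvist 158.31; Nwosu 1,103.05; Delacroix 911.13; Tam 1,122.52.
Cap binds for Delacroix ($420), Tam ($460); residual $2,415 reallocated over remaining ownership shares 5,442.
Redistributed shares: Lindqvist 303.10 → $303; Nwosu 2,111.90 → $2,112.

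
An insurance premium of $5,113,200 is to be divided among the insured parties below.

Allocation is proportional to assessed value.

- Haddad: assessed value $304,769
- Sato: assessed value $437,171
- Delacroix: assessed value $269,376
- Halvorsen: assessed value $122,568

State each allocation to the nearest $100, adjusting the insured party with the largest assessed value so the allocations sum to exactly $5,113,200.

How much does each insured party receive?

Haddad: $1,374,300 · Sato: $1,971,500 · Delacroix: $1,214,700 · Halvorsen: $552,700

Assessed value total: 1,133,884.
Pro-rata amounts: Haddad 304,769/1,133,884 × $5,113,200 = 1,374,342.39; Sato 437,171/1,133,884 × $5,113,200 = 1,971,403.39; Delacroix 269,376/1,133,884 × $5,113,200 = 1,214,739.22; Halvorsen 122,568/1,133,884 × $5,113,200 = 552,715.00.
After rounding ($100): Haddad $1,374,300; Sato $1,971,400; Delacroix $1,214,700; Halvorsen $552,700. Sum = $5,113,100.
Difference $5,113,200 − $5,113,100 = +$100 applied to largest assessed value (Sato): Sato becomes $1,971,500.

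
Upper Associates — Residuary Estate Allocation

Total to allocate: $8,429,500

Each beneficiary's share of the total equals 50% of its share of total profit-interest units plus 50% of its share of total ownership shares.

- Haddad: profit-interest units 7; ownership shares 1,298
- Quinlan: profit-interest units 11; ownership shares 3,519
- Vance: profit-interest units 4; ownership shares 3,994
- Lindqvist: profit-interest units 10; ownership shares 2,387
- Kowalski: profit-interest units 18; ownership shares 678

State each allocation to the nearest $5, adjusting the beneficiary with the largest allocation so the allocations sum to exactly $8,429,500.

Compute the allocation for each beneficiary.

Haddad: $1,050,720 · Quinlan: $2,176,125 · Vance: $1,754,635 · Lindqvist: $1,690,090 · Kowalski: $1,757,930

Totals — profit-interest units 50, ownership shares 11,876.
Blended shares (50% profit-interest units + 50% ownership shares): Haddad 0.1246; Quinlan 0.2582; Vance 0.2082; Lindqvist 0.2005; Kowalski 0.2085.
Unrounded shares: Haddad 1,050,720.57; Quinlan 2,176,125.54; Vance 1,754,636.34; Lindqvist 1,690,087.78; Kowalski 1,757,929.78.
Rounded to nearest $5: Haddad $1,050,720; Quinlan $2,176,125; Vance $1,754,635; Lindqvist $1,690,090; Kowalski $1,757,930. Sum = $8,429,500.
Sum already equals the total — no adjustment.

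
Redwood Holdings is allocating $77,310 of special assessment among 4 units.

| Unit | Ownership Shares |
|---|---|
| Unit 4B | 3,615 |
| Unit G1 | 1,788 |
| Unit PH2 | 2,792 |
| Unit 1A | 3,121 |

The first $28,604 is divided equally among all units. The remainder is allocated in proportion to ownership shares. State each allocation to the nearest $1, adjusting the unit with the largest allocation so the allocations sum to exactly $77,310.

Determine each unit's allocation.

$28,604 shared equally gives $7,151 per unit.
Remainder $48,706 by ownership shares (total 11,316): Unit 4B 15,559.58 → $15,560; Unit G1 7,695.86 → $7,696; Unit PH2 12,017.25 → $12,017; Unit 1A 13,433.32 → $13,433.
Totals: Unit 4B $7,151 + $15,560 = $22,711; Unit G1 $7,151 + $7,696 = $14,847; Unit PH2 $7,151 + $12,017 = $19,168; Unit 1A $7,151 + $13,433 = $20,584.

Unit 4B: $22,711 | Unit G1: $14,847 | Unit PH2: $19,168 | Unit 1A: $20,584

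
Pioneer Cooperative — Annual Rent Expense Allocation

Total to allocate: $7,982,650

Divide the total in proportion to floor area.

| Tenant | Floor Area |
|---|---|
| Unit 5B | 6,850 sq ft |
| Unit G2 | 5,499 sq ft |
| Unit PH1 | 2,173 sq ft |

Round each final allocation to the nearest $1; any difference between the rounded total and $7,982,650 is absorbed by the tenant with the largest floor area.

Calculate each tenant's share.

Total floor area = 6,850 + 5,499 + 2,173 = 14,522.
Proportional shares: Unit 5B 3,765,400.94; Unit G2 3,022,764.93; Unit PH1 1,194,484.12.
After rounding ($1): Unit 5B $3,765,401; Unit G2 $3,022,765; Unit PH1 $1,194,484. Sum = $7,982,650.
No rounding difference to absorb.

Unit 5B: $3,765,401 · Unit G2: $3,022,765 · Unit PH1: $1,194,484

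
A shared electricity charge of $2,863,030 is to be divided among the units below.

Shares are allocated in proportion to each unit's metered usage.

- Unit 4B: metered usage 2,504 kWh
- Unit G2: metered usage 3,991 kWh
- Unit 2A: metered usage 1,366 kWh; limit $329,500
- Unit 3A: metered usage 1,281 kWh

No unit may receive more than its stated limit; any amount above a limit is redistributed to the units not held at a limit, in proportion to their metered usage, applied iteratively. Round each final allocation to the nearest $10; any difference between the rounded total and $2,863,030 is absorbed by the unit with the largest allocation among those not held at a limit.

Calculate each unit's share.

Unit 4B: $815,840 | Unit G2: $1,300,320 | Unit 2A: $329,500 | Unit 3A: $417,370

Total metered usage = 9,142.
Unconstrained shares: Unit 4B 784,185.86; Unit G2 1,249,874.51; Unit 2A 427,794.68; Unit 3A 401,174.95.
Held at cap: Unit 2A ($329,500); balance $2,533,530 reallocated over remaining metered usage 7,776.
Shares after redistribution: Unit 4B 815,838.36 → $815,840; Unit G2 1,300,323.85 → $1,300,320; Unit 3A 417,367.79 → $417,370.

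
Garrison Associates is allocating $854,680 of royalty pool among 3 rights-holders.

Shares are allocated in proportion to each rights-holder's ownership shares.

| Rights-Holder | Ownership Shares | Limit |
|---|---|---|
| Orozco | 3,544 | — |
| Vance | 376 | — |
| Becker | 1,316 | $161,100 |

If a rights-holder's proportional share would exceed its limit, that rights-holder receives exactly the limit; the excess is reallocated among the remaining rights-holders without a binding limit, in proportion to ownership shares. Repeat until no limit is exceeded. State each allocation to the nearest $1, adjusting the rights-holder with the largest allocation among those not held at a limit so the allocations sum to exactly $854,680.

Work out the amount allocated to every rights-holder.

Combined ownership shares = 5,236.
Proportional shares (ignoring caps): Orozco 578,492.35; Vance 61,375.03; Becker 214,812.62.
Cap binds for Becker ($161,100); remaining pool $693,580 reallocated over remaining ownership shares 3,920.
Remaining shares: Orozco 627,052.94 → $627,053; Vance 66,527.06 → $66,527.

Orozco: $627,053; Vance: $66,527; Becker: $161,100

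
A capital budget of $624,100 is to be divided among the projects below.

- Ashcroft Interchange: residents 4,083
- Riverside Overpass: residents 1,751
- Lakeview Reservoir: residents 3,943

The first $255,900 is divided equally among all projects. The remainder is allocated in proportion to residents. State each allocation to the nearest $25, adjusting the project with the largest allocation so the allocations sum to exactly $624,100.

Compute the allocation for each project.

Ashcroft Interchange: $239,050 | Riverside Overpass: $151,250 | Lakeview Reservoir: $233,800

First tranche $255,900 split equally: $85,300 each.
Remainder $368,200 by residents (total 9,777): Ashcroft Interchange 153,765.02 → $153,775; Riverside Overpass 65,942.33 → $65,950; Lakeview Reservoir 148,492.65 → $148,500.
Rounding difference −$25 on remainder applied to Ashcroft Interchange.
Totals: Ashcroft Interchange $85,300 + $153,750 = $239,050; Riverside Overpass $85,300 + $65,950 = $151,250; Lakeview Reservoir $85,300 + $148,500 = $233,800.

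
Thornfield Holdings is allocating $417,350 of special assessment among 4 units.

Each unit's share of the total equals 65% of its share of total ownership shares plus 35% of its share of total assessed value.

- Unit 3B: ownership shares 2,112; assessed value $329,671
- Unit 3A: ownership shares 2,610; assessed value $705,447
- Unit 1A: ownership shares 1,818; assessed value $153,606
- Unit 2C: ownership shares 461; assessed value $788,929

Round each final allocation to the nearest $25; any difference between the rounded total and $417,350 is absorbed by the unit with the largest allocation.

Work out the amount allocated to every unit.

Unit 3B: $106,175; Unit 3A: $153,250; Unit 1A: $81,800; Unit 2C: $76,125

Ownership shares total 7,001; assessed value total 1,977,653.
Combined weights (65% ownership shares + 35% assessed value): Unit 3B 0.2544; Unit 3A 0.3672; Unit 1A 0.1960; Unit 2C 0.1824.
Unrounded shares: Unit 3B 106,186.61; Unit 3A 153,238.71; Unit 1A 81,790.15; Unit 2C 76,134.52.
Rounded to nearest $25: Unit 3B $106,175; Unit 3A $153,250; Unit 1A $81,800; Unit 2C $76,125. Sum = $417,350.
Sum already equals the total — no adjustment.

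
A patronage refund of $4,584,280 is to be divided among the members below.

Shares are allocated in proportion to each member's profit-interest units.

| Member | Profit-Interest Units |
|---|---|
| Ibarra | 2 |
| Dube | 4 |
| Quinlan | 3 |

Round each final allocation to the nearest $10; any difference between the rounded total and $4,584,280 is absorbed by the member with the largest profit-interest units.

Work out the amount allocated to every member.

Profit-interest units total: 2 + 4 + 3 = 9.
Unrounded shares: Ibarra 1,018,728.89; Dube 2,037,457.78; Quinlan 1,528,093.33.
At nearest $10: Ibarra $1,018,730; Dube $2,037,460; Quinlan $1,528,090. Sum = $4,584,280.
Sum already equals the total — no adjustment.

Ibarra: $1,018,730 | Dube: $2,037,460 | Quinlan: $1,528,090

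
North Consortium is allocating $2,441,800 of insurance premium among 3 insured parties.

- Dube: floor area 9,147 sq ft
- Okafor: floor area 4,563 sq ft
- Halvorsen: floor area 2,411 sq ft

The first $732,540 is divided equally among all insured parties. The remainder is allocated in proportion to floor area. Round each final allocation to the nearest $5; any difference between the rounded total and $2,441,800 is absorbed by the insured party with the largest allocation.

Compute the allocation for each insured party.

Dube: $1,214,010 · Okafor: $727,980 · Halvorsen: $499,810

First tranche $732,540 split equally: $244,180 each.
Remainder $1,709,260 by floor area (total 16,121): Dube 969,828.25 → $969,830; Okafor 483,800.84 → $483,800; Halvorsen 255,630.91 → $255,630.
Totals: Dube $244,180 + $969,830 = $1,214,010; Okafor $244,180 + $483,800 = $727,980; Halvorsen $244,180 + $255,630 = $499,810.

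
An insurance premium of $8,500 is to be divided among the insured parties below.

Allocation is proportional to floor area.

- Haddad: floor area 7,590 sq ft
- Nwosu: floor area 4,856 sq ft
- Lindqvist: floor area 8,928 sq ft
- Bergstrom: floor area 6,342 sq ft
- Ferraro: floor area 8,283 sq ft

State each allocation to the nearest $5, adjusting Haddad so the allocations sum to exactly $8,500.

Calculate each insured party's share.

Floor area total: 35,999.
Unrounded shares: Haddad 7,590/35,999 × $8,500 = 1,792.13; Nwosu 4,856/35,999 × $8,500 = 1,146.59; Lindqvist 8,928/35,999 × $8,500 = 2,108.06; Bergstrom 6,342/35,999 × $8,500 = 1,497.46; Ferraro 8,283/35,999 × $8,500 = 1,955.76.
After rounding ($5): Haddad $1,790; Nwosu $1,145; Lindqvist $2,110; Bergstrom $1,495; Ferraro $1,955. Sum = $8,495.
Difference $8,500 − $8,495 = +$5 applied to Haddad: Haddad becomes $1,795.

Haddad: $1,795; Nwosu: $1,145; Lindqvist: $2,110; Bergstrom: $1,495; Ferraro: $1,955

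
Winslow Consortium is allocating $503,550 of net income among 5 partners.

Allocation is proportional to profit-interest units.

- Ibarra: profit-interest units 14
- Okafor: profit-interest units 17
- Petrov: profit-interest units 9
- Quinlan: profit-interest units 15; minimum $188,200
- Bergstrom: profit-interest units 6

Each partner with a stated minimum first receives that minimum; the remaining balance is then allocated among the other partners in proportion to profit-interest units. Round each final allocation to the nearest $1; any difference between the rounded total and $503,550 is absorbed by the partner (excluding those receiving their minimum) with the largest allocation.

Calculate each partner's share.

Guaranteed amounts: Quinlan $188,200. Balance $315,350.
Balance split over remaining profit-interest units 46: Ibarra 95,976.09 → $95,976; Okafor 116,542.39 → $116,542; Petrov 61,698.91 → $61,699; Bergstrom 41,132.61 → $41,133.

Ibarra: $95,976; Okafor: $116,542; Petrov: $61,699; Quinlan: $188,200; Bergstrom: $41,133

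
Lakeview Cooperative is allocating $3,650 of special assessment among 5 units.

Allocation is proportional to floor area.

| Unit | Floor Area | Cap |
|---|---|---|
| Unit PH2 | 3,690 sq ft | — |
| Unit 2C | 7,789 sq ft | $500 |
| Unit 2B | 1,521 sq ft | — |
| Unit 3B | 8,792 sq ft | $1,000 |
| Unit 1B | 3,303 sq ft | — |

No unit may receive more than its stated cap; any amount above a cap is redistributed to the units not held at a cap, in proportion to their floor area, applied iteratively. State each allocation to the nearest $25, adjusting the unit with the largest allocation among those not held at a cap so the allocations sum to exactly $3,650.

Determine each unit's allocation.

Floor area total: 25,095.
Proportional shares (ignoring caps): Unit PH2 536.70; Unit 2C 1,132.89; Unit 2B 221.23; Unit 3B 1,278.77; Unit 1B 480.41.
Cap binds for Unit 2C ($500), Unit 3B ($1,000); residual $2,150 reallocated over remaining floor area 8,514.
Remaining shares: Unit PH2 931.82 → $925; Unit 2B 384.09 → $375; Unit 1B 834.09 → $825.
Rounding difference +$25 applied to Unit PH2 → $950.

Unit PH2: $950 · Unit 2C: $500 · Unit 2B: $375 · Unit 3B: $1,000 · Unit 1B: $825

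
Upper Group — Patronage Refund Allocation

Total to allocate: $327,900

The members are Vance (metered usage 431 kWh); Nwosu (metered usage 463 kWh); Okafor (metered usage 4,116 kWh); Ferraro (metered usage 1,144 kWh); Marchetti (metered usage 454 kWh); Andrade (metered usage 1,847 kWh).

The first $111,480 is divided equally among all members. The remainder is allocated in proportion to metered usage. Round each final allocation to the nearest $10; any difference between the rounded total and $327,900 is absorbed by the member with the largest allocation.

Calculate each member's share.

$111,480 shared equally gives $18,580 per member.
Remainder $216,420 by metered usage (total 8,455): Vance 11,032.17 → $11,030; Nwosu 11,851.27 → $11,850; Okafor 105,355.97 → $105,360; Ferraro 29,282.61 → $29,280; Marchetti 11,620.90 → $11,620; Andrade 47,277.08 → $47,280.
Totals: Vance $18,580 + $11,030 = $29,610; Nwosu $18,580 + $11,850 = $30,430; Okafor $18,580 + $105,360 = $123,940; Ferraro $18,580 + $29,280 = $47,860; Marchetti $18,580 + $11,620 = $30,200; Andrade $18,580 + $47,280 = $65,860.

Vance: $29,610; Nwosu: $30,430; Okafor: $123,940; Ferraro: $47,860; Marchetti: $30,200; Andrade: $65,860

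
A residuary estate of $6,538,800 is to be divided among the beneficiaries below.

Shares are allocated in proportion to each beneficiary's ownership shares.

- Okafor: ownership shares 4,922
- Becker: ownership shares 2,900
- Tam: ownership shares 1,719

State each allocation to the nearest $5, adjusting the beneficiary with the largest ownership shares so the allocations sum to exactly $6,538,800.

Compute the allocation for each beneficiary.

Okafor: $3,373,230 | Becker: $1,987,475 | Tam: $1,178,095

Combined ownership shares = 4,922 + 2,900 + 1,719 = 9,541.
Raw shares: Okafor 3,373,228.55; Becker 1,987,477.20; Tam 1,178,094.25.
Rounded to nearest $5: Okafor $3,373,230; Becker $1,987,475; Tam $1,178,095. Sum = $6,538,800.
Sum already equals the total — no adjustment.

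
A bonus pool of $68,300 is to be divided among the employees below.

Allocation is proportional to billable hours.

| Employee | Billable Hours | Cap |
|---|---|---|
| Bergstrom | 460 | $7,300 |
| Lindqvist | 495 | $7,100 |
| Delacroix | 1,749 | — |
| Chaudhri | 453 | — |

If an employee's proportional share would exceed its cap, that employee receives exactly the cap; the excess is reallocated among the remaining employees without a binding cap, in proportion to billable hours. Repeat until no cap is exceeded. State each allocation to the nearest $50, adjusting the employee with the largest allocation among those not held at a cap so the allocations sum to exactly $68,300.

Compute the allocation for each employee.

Bergstrom: $7,300; Lindqvist: $7,100; Delacroix: $42,800; Chaudhri: $11,100

Billable hours total: 3,157.
Pro-rata shares before constraints: Bergstrom 9,951.85; Lindqvist 10,709.06; Delacroix 37,838.68; Chaudhri 9,800.41.
Capped: Bergstrom ($7,300), Lindqvist ($7,100); residual $53,900 reallocated over remaining billable hours 2,202.
Redistributed shares: Delacroix 42,811.58 → $42,800; Chaudhri 11,088.42 → $11,100.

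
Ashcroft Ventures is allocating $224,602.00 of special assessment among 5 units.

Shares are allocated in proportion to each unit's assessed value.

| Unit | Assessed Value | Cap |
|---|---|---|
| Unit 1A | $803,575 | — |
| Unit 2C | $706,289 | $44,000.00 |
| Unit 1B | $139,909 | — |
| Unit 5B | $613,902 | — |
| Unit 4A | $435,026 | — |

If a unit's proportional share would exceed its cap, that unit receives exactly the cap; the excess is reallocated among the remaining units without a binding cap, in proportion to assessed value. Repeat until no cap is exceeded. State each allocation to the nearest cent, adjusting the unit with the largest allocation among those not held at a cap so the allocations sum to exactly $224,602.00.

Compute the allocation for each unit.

Total assessed value = 2,698,701.
Unconstrained shares: Unit 1A 66,878.3063; Unit 2C 58,781.5849; Unit 1B 11,644.0618; Unit 5B 51,092.5875; Unit 4A 36,205.4595.
Capped: Unit 2C ($44,000.00); balance $180,602.00 reallocated over remaining assessed value 1,992,412.
Remaining shares: Unit 1A 72,839.9810 → $72,839.98; Unit 1B 12,682.0383 → $12,682.04; Unit 5B 55,647.0896 → $55,647.09; Unit 4A 39,432.8912 → $39,432.89.

Unit 1A: $72,839.98; Unit 2C: $44,000.00; Unit 1B: $12,682.04; Unit 5B: $55,647.09; Unit 4A: $39,432.89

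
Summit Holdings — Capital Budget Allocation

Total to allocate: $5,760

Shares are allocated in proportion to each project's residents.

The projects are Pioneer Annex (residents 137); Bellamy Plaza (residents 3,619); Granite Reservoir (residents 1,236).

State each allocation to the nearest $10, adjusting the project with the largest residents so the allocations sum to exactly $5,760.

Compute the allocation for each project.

Pioneer Annex: $160; Bellamy Plaza: $4,170; Granite Reservoir: $1,430

Residents total: 4,992.
Pro-rata amounts: Pioneer Annex 137/4,992 × $5,760 = 158.08; Bellamy Plaza 3,619/4,992 × $5,760 = 4,175.77; Granite Reservoir 1,236/4,992 × $5,760 = 1,426.15.
After rounding ($10): Pioneer Annex $160; Bellamy Plaza $4,180; Granite Reservoir $1,430. Sum = $5,770.
Difference $5,760 − $5,770 = −$10 applied to largest residents (Bellamy Plaza): Bellamy Plaza becomes $4,170.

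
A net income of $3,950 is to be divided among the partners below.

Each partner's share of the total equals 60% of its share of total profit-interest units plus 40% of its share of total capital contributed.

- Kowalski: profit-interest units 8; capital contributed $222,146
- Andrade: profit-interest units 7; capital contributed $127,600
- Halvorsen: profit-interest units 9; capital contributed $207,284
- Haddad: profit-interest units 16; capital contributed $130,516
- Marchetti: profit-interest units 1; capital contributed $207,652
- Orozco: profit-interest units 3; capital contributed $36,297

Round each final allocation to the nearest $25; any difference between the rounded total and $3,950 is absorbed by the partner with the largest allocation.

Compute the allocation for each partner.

Totals — profit-interest units 44, capital contributed 931,495.
Combined weights (60% profit-interest units + 40% capital contributed): Kowalski 0.2045; Andrade 0.1502; Halvorsen 0.2117; Haddad 0.2742; Marchetti 0.1028; Orozco 0.0565.
Pro-rata amounts: Kowalski 807.71; Andrade 593.48; Halvorsen 836.37; Haddad 1,083.20; Marchetti 406.08; Orozco 223.16.
At nearest $25: Kowalski $800; Andrade $600; Halvorsen $825; Haddad $1,075; Marchetti $400; Orozco $225. Sum = $3,925.
Difference $3,950 − $3,925 = +$25 applied to largest allocation (Haddad): Haddad becomes $1,100.

Kowalski: $800 | Andrade: $600 | Halvorsen: $825 | Haddad: $1,100 | Marchetti: $400 | Orozco: $225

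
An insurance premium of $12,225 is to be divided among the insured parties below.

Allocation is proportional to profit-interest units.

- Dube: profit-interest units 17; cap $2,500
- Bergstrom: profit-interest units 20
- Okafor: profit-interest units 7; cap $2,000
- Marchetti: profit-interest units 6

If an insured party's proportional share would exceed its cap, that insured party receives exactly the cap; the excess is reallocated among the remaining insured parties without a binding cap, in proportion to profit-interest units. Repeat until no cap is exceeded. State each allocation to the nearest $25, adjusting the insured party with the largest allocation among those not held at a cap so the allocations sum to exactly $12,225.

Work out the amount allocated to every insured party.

Dube: $2,500; Bergstrom: $5,950; Okafor: $2,000; Marchetti: $1,775

Profit-interest units total: 50.
Pro-rata shares before constraints: Dube 4,156.50; Bergstrom 4,890.00; Okafor 1,711.50; Marchetti 1,467.00.
Capped: Dube ($2,500); balance $9,725 reallocated over remaining profit-interest units 33.
Capped: Okafor ($2,000); balance $7,725 reallocated over remaining profit-interest units 26.
Redistributed shares: Bergstrom 5,942.31 → $5,950; Marchetti 1,782.69 → $1,775.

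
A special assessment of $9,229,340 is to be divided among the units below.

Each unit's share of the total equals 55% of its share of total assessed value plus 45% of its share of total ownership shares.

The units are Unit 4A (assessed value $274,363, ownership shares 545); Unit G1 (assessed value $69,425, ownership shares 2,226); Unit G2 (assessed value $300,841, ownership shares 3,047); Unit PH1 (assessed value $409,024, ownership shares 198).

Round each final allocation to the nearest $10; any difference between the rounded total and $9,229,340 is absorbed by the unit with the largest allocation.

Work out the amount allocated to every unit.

Totals — assessed value 1,053,653, ownership shares 6,016.
Combined weights (55% assessed value + 45% ownership shares): Unit 4A 0.1840; Unit G1 0.2027; Unit G2 0.3850; Unit PH1 0.2283.
Pro-rata amounts: Unit 4A 1,698,032.32; Unit G1 1,871,206.06; Unit G2 3,552,873.77; Unit PH1 2,107,227.85.
At nearest $10: Unit 4A $1,698,030; Unit G1 $1,871,210; Unit G2 $3,552,870; Unit PH1 $2,107,230. Sum = $9,229,340.
Rounded total matches; no reconciliation needed.

Unit 4A: $1,698,030; Unit G1: $1,871,210; Unit G2: $3,552,870; Unit PH1: $2,107,230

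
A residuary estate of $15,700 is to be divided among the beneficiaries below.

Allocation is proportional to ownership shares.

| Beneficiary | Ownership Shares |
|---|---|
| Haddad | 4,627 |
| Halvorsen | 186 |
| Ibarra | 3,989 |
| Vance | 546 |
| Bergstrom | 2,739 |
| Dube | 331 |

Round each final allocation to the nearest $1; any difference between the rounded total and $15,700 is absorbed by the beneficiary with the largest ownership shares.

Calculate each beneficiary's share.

Total ownership shares = 12,418.
Pro-rata amounts: Haddad 4,627/12,418 × $15,700 = 5,849.89; Halvorsen 186/12,418 × $15,700 = 235.16; Ibarra 3,989/12,418 × $15,700 = 5,043.27; Vance 546/12,418 × $15,700 = 690.30; Bergstrom 2,739/12,418 × $15,700 = 3,462.90; Dube 331/12,418 × $15,700 = 418.48.
At nearest $1: Haddad $5,850; Halvorsen $235; Ibarra $5,043; Vance $690; Bergstrom $3,463; Dube $418. Sum = $15,699.
Difference $15,700 − $15,699 = +$1 applied to largest ownership shares (Haddad): Haddad becomes $5,851.

Haddad: $5,851 · Halvorsen: $235 · Ibarra: $5,043 · Vance: $690 · Bergstrom: $3,463 · Dube: $418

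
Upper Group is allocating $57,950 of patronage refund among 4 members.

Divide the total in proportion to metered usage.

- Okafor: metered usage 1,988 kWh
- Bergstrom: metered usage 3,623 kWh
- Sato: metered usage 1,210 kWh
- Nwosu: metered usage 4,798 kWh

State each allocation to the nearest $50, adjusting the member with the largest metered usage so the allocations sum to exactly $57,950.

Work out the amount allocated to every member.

Okafor: $9,900 · Bergstrom: $18,050 · Sato: $6,050 · Nwosu: $23,950

Total metered usage = 1,988 + 3,623 + 1,210 + 4,798 = 11,619.
Pro-rata amounts: Okafor 9,915.19; Bergstrom 18,069.79; Sato 6,034.90; Nwosu 23,930.12.
At nearest $50: Okafor $9,900; Bergstrom $18,050; Sato $6,050; Nwosu $23,950. Sum = $57,950.
Rounded total matches; no reconciliation needed.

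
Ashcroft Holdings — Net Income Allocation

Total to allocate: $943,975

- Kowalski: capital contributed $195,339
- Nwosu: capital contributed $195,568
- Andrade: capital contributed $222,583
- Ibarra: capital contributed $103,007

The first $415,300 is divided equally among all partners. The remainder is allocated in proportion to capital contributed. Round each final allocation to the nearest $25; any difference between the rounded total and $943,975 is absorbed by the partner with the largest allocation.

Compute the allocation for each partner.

Kowalski: $247,950; Nwosu: $248,125; Andrade: $268,075; Ibarra: $179,825

Equal tier: $415,300 ÷ 4 = $103,825 apiece.
Remainder $528,675 by capital contributed (total 716,497): Kowalski 144,132.98 → $144,125; Nwosu 144,301.95 → $144,300; Andrade 164,235.26 → $164,225; Ibarra 76,004.82 → $76,000.
Rounding difference +$25 on remainder applied to Andrade.
Totals: Kowalski $103,825 + $144,125 = $247,950; Nwosu $103,825 + $144,300 = $248,125; Andrade $103,825 + $164,250 = $268,075; Ibarra $103,825 + $76,000 = $179,825.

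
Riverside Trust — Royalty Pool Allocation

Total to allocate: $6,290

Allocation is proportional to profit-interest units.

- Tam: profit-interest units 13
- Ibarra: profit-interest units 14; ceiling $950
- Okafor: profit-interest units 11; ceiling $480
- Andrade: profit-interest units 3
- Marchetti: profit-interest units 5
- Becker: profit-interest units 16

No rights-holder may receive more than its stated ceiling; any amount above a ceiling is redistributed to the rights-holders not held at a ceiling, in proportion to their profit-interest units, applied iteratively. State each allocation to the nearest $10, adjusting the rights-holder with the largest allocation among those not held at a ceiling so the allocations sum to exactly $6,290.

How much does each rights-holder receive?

Profit-interest units total: 62.
Pro-rata shares before constraints: Tam 1,318.87; Ibarra 1,420.32; Okafor 1,115.97; Andrade 304.35; Marchetti 507.26; Becker 1,623.23.
Capped: Ibarra ($950), Okafor ($480); balance $4,860 reallocated over remaining profit-interest units 37.
Redistributed shares: Tam 1,707.57 → $1,710; Andrade 394.05 → $390; Marchetti 656.76 → $660; Becker 2,101.62 → $2,100.

Tam: $1,710 · Ibarra: $950 · Okafor: $480 · Andrade: $390 · Marchetti: $660 · Becker: $2,100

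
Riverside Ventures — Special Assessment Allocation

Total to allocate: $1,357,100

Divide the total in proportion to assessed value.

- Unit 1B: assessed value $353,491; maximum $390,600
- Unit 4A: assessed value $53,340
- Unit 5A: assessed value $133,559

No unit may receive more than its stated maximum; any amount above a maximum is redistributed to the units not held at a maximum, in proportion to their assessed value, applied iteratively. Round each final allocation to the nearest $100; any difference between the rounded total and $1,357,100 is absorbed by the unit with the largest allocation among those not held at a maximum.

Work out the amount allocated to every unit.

Combined assessed value = 540,390.
Unconstrained shares: Unit 1B 887,734.11; Unit 4A 133,954.58; Unit 5A 335,411.31.
Cap binds for Unit 1B ($390,600); remaining pool $966,500 reallocated over remaining assessed value 186,899.
Redistributed shares: Unit 4A 275,834.06 → $275,800; Unit 5A 690,665.94 → $690,700.

Unit 1B: $390,600 · Unit 4A: $275,800 · Unit 5A: $690,700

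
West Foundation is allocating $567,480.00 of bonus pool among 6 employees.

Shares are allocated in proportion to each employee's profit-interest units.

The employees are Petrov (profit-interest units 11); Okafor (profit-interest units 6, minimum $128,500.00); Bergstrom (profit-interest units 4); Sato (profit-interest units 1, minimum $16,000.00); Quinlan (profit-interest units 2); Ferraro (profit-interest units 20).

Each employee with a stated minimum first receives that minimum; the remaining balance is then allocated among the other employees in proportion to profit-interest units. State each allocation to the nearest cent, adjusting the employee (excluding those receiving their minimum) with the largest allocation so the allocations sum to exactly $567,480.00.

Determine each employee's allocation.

Guaranteed amounts: Okafor $128,500.00; Sato $16,000.00. Remaining pool $422,980.00.
Remaining pool split over remaining profit-interest units 37: Petrov 125,750.8108 → $125,750.81; Bergstrom 45,727.5676 → $45,727.57; Quinlan 22,863.7838 → $22,863.78; Ferraro 228,637.8378 → $228,637.84.

Petrov: $125,750.81 · Okafor: $128,500.00 · Bergstrom: $45,727.57 · Sato: $16,000.00 · Quinlan: $22,863.78 · Ferraro: $228,637.84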